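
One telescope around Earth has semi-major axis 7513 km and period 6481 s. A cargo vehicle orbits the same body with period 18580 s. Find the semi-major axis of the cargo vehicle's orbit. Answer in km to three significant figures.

Kepler's third law: a³ ∝ T², so a₂ = a₁ (T₂/T₁)^(2/3).
T₂/T₁ = 2.867, (T₂/T₁)^(2/3) = 2.018.
a₂ = 7513 × 2.018 = 15160 km.

a₂ ≈ 15200 km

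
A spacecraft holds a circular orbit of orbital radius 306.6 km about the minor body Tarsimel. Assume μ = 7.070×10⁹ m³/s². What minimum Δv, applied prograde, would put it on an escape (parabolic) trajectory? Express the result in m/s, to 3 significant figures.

Δv ≈ 62.9 m/s

r = 306.6 km = 3.066×10⁵ m.
Circular speed v_c = √(μ/r) = 151.9 m/s.
Escape speed v_esc = √(2μ/r) = √2 × v_c = 214.8 m/s.
Δv = v_esc − v_c = 62.90 m/s.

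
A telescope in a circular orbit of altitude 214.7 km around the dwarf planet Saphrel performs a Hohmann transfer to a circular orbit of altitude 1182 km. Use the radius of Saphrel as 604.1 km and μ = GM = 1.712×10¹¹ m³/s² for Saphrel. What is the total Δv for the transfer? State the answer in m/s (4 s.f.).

Δv_total ≈ 142.3 m/s

r₁ = 604.1 + 214.7 = 818.80 km = 8.1880×10⁵ m.
r₂ = 604.1 + 1182 = 1786.1 km = 1.7861×10⁶ m.
Transfer ellipse a_t = (r₁ + r₂)/2 = 1.302×10⁶ m.
At r₁: circular v_c1 = √(μ/r₁) = 457.3 m/s; transfer-periapsis v_p = √[μ(2/r₁ − 1/a_t)] = 535.5 m/s.
Δv₁ = v_p − v_c1 = 78.21 m/s.
At r₂: circular v_c2 = √(μ/r₂) = 309.6 m/s; transfer-apoapsis v_a = √[μ(2/r₂ − 1/a_t)] = 245.5 m/s.
Δv₂ = v_c2 − v_a = 64.12 m/s.
Total Δv = Δv₁ + Δv₂ = 142.3 m/s.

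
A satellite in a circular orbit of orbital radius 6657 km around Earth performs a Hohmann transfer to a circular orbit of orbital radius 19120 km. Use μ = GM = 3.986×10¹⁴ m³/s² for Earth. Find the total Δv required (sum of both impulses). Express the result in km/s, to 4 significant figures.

Δv_total ≈ 2.971 km/s

r₁ = 6657 km = 6.657×10⁶ m.
r₂ = 19120 km = 1.912×10⁷ m.
Transfer ellipse a_t = (r₁ + r₂)/2 = 1.289×10⁷ m.
At r₁: circular v_c1 = √(μ/r₁) = 7738 m/s; transfer-perigee v_p = √[μ(2/r₁ − 1/a_t)] = 9425 m/s.
Δv₁ = v_p − v_c1 = 1687 m/s.
At r₂: circular v_c2 = √(μ/r₂) = 4566 m/s; transfer-apogee v_a = √[μ(2/r₂ − 1/a_t)] = 3281 m/s.
Δv₂ = v_c2 − v_a = 1284 m/s.
Total Δv = Δv₁ + Δv₂ = 2971 m/s = 2.971 km/s.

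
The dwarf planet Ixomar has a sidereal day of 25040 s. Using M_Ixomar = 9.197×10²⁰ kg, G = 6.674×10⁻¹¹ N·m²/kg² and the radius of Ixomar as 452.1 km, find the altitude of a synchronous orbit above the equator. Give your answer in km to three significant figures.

μ = GM = 6.674×10⁻¹¹ × 9.197×10²⁰ = 6.138×10¹⁰ m³/s².
A synchronous orbit has period T, so by Kepler's third law a = (μT²/4π²)^(1/3).
μT²/4π² = 6.138×10¹⁰ × (2.504×10⁴)² / 39.48 = 9.749×10¹⁷ m³.
a = 9.915×10⁵ m = 991.55 km.
Altitude h = a − R = 991.55 − 452.1 = 539.45 km.

h_sync ≈ 539 km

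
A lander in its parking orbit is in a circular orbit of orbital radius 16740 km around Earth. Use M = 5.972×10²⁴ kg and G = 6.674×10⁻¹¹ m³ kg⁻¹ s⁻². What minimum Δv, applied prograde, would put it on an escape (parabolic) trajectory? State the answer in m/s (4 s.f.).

μ = GM = 6.674×10⁻¹¹ × 5.972×10²⁴ = 3.986×10¹⁴ m³/s².
r = 16740 km = 1.674×10⁷ m.
Circular speed v_c = √(μ/r) = 4879 m/s.
Escape speed v_esc = √(2μ/r) = √2 × v_c = 6901 m/s.
Δv = v_esc − v_c = 2021 m/s.

Δv ≈ 2021 m/s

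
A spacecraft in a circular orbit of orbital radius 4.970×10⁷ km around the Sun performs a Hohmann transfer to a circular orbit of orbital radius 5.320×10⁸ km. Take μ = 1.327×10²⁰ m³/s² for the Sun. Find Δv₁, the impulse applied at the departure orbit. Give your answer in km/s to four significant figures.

r₁ = 4.970×10⁷ km = 4.970×10¹⁰ m.
r₂ = 5.320×10⁸ km = 5.320×10¹¹ m.
Transfer ellipse a_t = (r₁ + r₂)/2 = 2.908×10¹¹ m.
At r₁: circular v_c1 = √(μ/r₁) = 51670 m/s; transfer-perihelion v_p = √[μ(2/r₁ − 1/a_t)] = 69880 m/s.
Δv₁ = v_p − v_c1 = 18210 m/s.
= 18.21 km/s.

Δv ≈ 18.21 km/s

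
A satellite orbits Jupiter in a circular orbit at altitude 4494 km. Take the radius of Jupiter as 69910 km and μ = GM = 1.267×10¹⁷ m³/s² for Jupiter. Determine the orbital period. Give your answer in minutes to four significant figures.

T ≈ 188.8 minutes

r = 69910 + 4494 = 74404 km = 7.4404×10⁷ m.
Kepler's third law: T = 2π√(r³/μ) = 2π√((7.440×10⁷)³ / 1.267×10¹⁷).
r³/μ = 3.251×10⁶ s², so T = 2π × 1.803×10³ = 1.133×10⁴ s.
Converting: 1.133×10⁴ s ÷ 60.00 = 188.8 minutes.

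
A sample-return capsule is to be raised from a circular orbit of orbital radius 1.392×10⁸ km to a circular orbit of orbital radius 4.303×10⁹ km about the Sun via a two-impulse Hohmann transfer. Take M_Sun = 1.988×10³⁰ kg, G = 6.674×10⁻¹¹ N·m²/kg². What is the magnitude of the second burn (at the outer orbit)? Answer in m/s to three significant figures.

Δv ≈ 4160 m/s

μ = GM = 6.674×10⁻¹¹ × 1.988×10³⁰ = 1.327×10²⁰ m³/s².
r₁ = 1.392×10⁸ km = 1.392×10¹¹ m.
r₂ = 4.303×10⁹ km = 4.303×10¹² m.
Transfer ellipse a_t = (r₁ + r₂)/2 = 2.221×10¹² m.
At r₁: circular v_c1 = √(μ/r₁) = 30870 m/s; transfer-perihelion v_p = √[μ(2/r₁ − 1/a_t)] = 42970 m/s.
At r₂: circular v_c2 = √(μ/r₂) = 5553 m/s; transfer-aphelion v_a = √[μ(2/r₂ − 1/a_t)] = 1390 m/s.
Δv₂ = v_c2 − v_a = 4163 m/s.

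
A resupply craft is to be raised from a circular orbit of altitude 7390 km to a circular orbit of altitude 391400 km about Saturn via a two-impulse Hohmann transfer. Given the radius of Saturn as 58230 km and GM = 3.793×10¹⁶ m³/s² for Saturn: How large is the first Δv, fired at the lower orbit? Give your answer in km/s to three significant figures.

Δv ≈ 7.72 km/s

r₁ = 58230 + 7390 = 65620 km = 6.5620×10⁷ m.
r₂ = 58230 + 391400 = 449630 km = 4.4963×10⁸ m.
Transfer ellipse a_t = (r₁ + r₂)/2 = 2.576×10⁸ m.
At r₁: circular v_c1 = √(μ/r₁) = 24040 m/s; transfer-perikrone v_p = √[μ(2/r₁ − 1/a_t)] = 31760 m/s.
Δv₁ = v_p − v_c1 = 7720 m/s.
= 7.720 km/s.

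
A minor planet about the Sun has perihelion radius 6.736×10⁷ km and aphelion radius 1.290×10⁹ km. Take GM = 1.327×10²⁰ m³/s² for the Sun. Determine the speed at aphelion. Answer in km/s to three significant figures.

Semi-major axis a = (r_p + r_a)/2 = 6.7868×10⁸ km = 6.787×10¹¹ m.
Vis-viva: v² = μ(2/r − 1/a) = 1.327×10²⁰ × (1.550×10⁻¹² − 1.473×10⁻¹²) = 1.021×10⁷ m²/s².
v = 3195 m/s = 3.195 km/s.

v ≈ 3.20 km/s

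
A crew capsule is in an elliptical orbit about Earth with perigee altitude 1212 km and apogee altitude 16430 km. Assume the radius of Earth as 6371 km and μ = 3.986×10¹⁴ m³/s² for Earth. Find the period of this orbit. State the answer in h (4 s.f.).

T ≈ 5.176 h

r_p = 6371 + 1212 = 7583.0 km = 7.5830×10⁶ m.
r_a = 6371 + 16430 = 22801 km = 2.2801×10⁷ m.
Semi-major axis a = (r_p + r_a)/2 = (7583.0 + 22801)/2 = 15192 km = 1.519×10⁷ m.
By Kepler's third law T = 2π√(a³/μ) = 2π × 2.966×10³ = 1.864×10⁴ s.
= 5.176 h.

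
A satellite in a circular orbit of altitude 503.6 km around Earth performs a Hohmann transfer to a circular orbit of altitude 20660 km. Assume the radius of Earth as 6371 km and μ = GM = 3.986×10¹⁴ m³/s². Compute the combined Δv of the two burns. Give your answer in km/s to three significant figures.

r₁ = 6371 + 503.6 = 6874.6 km = 6.8746×10⁶ m.
r₂ = 6371 + 20660 = 27031 km = 2.7031×10⁷ m.
Transfer ellipse a_t = (r₁ + r₂)/2 = 1.695×10⁷ m.
At r₁: circular v_c1 = √(μ/r₁) = 7615 m/s; transfer-perigee v_p = √[μ(2/r₁ − 1/a_t)] = 9615 m/s.
Δv₁ = v_p − v_c1 = 2001 m/s.
At r₂: circular v_c2 = √(μ/r₂) = 3840 m/s; transfer-apogee v_a = √[μ(2/r₂ − 1/a_t)] = 2445 m/s.
Δv₂ = v_c2 − v_a = 1395 m/s.
Total Δv = Δv₁ + Δv₂ = 3395 m/s = 3.395 km/s.

Δv_total ≈ 3.40 km/s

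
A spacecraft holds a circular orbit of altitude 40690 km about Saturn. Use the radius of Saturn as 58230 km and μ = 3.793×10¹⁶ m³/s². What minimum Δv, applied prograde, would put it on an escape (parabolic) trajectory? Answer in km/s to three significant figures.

Δv ≈ 8.11 km/s

r = 58230 + 40690 = 98920 km = 9.8920×10⁷ m.
Circular speed v_c = √(μ/r) = 19580 m/s.
Escape speed v_esc = √(2μ/r) = √2 × v_c = 27690 m/s.
Δv = v_esc − v_c = 8111 m/s = 8.111 km/s.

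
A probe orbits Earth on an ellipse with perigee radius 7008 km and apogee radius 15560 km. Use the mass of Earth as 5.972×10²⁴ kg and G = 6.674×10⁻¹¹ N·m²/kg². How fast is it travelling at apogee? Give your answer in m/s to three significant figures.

μ = GM = 6.674×10⁻¹¹ × 5.972×10²⁴ = 3.986×10¹⁴ m³/s².
Semi-major axis a = (r_p + r_a)/2 = 11284 km = 1.128×10⁷ m.
Vis-viva: v² = μ(2/r − 1/a) = 3.986×10¹⁴ × (1.285×10⁻⁷ − 8.862×10⁻⁸) = 1.591×10⁷ m²/s².
v = 3989 m/s.

v ≈ 3990 m/s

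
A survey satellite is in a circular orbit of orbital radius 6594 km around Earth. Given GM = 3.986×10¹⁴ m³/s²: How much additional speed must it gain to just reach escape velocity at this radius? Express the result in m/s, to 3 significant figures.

Δv ≈ 3220 m/s

r = 6594 km = 6.594×10⁶ m.
Circular speed v_c = √(μ/r) = 7775 m/s.
Escape speed v_esc = √(2μ/r) = √2 × v_c = 11000 m/s.
Δv = v_esc − v_c = 3220 m/s.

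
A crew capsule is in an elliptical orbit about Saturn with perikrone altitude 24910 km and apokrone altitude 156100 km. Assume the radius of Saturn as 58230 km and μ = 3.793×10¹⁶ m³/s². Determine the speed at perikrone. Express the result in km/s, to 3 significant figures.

r_p = 58230 + 24910 = 83140 km = 8.3140×10⁷ m.
r_a = 58230 + 156100 = 214330 km = 2.1433×10⁸ m.
Semi-major axis a = (r_p + r_a)/2 = 1.4874×10⁵ km = 1.487×10⁸ m.
Vis-viva: v² = μ(2/r − 1/a) = 3.793×10¹⁶ × (2.406×10⁻⁸ − 6.723×10⁻⁹) = 6.574×10⁸ m²/s².
v = 25640 m/s = 25.64 km/s.

v ≈ 25.6 km/s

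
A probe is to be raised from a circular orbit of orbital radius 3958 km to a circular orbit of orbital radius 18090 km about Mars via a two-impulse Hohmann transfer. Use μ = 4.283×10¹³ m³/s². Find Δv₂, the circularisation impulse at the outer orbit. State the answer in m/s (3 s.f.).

Δv ≈ 617 m/s

r₁ = 3958 km = 3.958×10⁶ m.
r₂ = 18090 km = 1.809×10⁷ m.
Transfer ellipse a_t = (r₁ + r₂)/2 = 1.102×10⁷ m.
At r₁: circular v_c1 = √(μ/r₁) = 3290 m/s; transfer-periapsis v_p = √[μ(2/r₁ − 1/a_t)] = 4214 m/s.
At r₂: circular v_c2 = √(μ/r₂) = 1539 m/s; transfer-apoapsis v_a = √[μ(2/r₂ − 1/a_t)] = 922.0 m/s.
Δv₂ = v_c2 − v_a = 616.7 m/s.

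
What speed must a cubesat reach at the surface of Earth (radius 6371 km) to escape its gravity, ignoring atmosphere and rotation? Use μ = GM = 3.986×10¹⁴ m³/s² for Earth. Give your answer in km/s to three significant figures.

v_esc ≈ 11.2 km/s

r = R = 6.371×10⁶ m.
Escape speed v_esc = √(2μ/r) = √(2 × 3.986×10¹⁴ / 6.371×10⁶) = √(1.251×10⁸) = 11190 m/s.
= 11.19 km/s.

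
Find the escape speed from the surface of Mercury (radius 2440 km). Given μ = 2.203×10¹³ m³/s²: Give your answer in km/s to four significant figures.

v_esc ≈ 4.249 km/s

r = R = 2.440×10⁶ m.
Escape speed v_esc = √(2μ/r) = √(2 × 2.203×10¹³ / 2.440×10⁶) = √(1.806×10⁷) = 4249 m/s.
= 4.249 km/s.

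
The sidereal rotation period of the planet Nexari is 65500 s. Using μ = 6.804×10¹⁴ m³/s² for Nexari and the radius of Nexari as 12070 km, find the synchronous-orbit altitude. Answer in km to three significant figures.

h_sync ≈ 29900 km

A synchronous orbit has period T, so by Kepler's third law a = (μT²/4π²)^(1/3).
μT²/4π² = 6.804×10¹⁴ × (6.550×10⁴)² / 39.48 = 7.394×10²² m³.
a = 4.197×10⁷ m = 41972 km.
Altitude h = a − R = 41972 − 12070 = 29902 km.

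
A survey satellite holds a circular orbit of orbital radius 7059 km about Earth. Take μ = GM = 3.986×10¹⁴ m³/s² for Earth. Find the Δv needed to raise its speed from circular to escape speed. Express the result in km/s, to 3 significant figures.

Δv ≈ 3.11 km/s

r = 7059 km = 7.059×10⁶ m.
Circular speed v_c = √(μ/r) = 7514 m/s.
Escape speed v_esc = √(2μ/r) = √2 × v_c = 10630 m/s.
Δv = v_esc − v_c = 3113 m/s = 3.113 km/s.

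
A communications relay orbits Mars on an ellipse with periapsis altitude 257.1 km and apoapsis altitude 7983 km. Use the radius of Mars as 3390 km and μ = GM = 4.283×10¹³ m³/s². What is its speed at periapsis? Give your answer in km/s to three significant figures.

r_p = 3390 + 257.1 = 3647.1 km = 3.6471×10⁶ m.
r_a = 3390 + 7983 = 11373 km = 1.1373×10⁷ m.
Semi-major axis a = (r_p + r_a)/2 = 7510.1 km = 7.510×10⁶ m.
Vis-viva: v² = μ(2/r − 1/a) = 4.283×10¹³ × (5.484×10⁻⁷ − 1.332×10⁻⁷) = 1.778×10⁷ m²/s².
v = 4217 m/s = 4.217 km/s.

v ≈ 4.22 km/s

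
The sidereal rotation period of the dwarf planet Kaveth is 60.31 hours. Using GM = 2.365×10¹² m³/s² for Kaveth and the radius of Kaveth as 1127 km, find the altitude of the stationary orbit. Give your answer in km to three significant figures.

T = 60.31 hours = 2.171×10⁵ s.
A synchronous orbit has period T, so by Kepler's third law a = (μT²/4π²)^(1/3).
μT²/4π² = 2.365×10¹² × (2.171×10⁵)² / 39.48 = 2.824×10²¹ m³.
a = 1.413×10⁷ m = 14135 km.
Altitude h = a − R = 14135 − 1127 = 13008 km.

h_sync ≈ 13000 km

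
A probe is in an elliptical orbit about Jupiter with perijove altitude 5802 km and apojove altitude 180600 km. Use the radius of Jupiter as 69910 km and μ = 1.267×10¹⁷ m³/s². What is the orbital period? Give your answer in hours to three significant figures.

T ≈ 10.2 hours

r_p = 69910 + 5802 = 75712 km = 7.5712×10⁷ m.
r_a = 69910 + 180600 = 250510 km = 2.5051×10⁸ m.
Semi-major axis a = (r_p + r_a)/2 = (75712 + 2.5051×10⁵)/2 = 1.6311×10⁵ km = 1.631×10⁸ m.
By Kepler's third law T = 2π√(a³/μ) = 2π × 5.852×10³ = 3.677×10⁴ s.
= 10.21 hours.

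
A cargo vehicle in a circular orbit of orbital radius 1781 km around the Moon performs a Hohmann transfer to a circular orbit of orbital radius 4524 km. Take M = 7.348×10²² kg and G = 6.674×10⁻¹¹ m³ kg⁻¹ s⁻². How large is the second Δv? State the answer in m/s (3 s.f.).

Δv ≈ 259 m/s

μ = GM = 6.674×10⁻¹¹ × 7.348×10²² = 4.904×10¹² m³/s².
r₁ = 1781 km = 1.781×10⁶ m.
r₂ = 4524 km = 4.524×10⁶ m.
Transfer ellipse a_t = (r₁ + r₂)/2 = 3.152×10⁶ m.
At r₁: circular v_c1 = √(μ/r₁) = 1659 m/s; transfer-perilune v_p = √[μ(2/r₁ − 1/a_t)] = 1988 m/s.
At r₂: circular v_c2 = √(μ/r₂) = 1041 m/s; transfer-apolune v_a = √[μ(2/r₂ − 1/a_t)] = 782.6 m/s.
Δv₂ = v_c2 − v_a = 258.6 m/s.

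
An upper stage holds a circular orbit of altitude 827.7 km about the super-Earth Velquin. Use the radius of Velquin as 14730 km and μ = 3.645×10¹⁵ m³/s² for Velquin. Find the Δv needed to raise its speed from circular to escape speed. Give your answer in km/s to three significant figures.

Δv ≈ 6.34 km/s

r = 14730 + 827.7 = 15558 km = 1.5558×10⁷ m.
Circular speed v_c = √(μ/r) = 15310 m/s.
Escape speed v_esc = √(2μ/r) = √2 × v_c = 21650 m/s.
Δv = v_esc − v_c = 6340 m/s = 6.340 km/s.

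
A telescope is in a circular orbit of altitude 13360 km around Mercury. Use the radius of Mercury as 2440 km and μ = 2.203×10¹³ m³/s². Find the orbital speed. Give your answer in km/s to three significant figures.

r = 2440 + 13360 = 15800 km = 1.5800×10⁷ m.
For a circular orbit v = √(μ/r) = √(2.203×10¹³ / 1.580×10⁷) = √(1.394×10⁶) = 1181 m/s.
That is 1.181 km/s.

v ≈ 1.18 km/s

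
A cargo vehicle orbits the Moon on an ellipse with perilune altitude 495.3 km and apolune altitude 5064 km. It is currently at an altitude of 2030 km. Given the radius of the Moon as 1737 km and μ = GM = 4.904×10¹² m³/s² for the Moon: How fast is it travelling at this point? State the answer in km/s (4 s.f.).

r_p = 1737 + 495.3 = 2232.3 km = 2.2323×10⁶ m.
r_a = 1737 + 5064 = 6801.0 km = 6.8010×10⁶ m.
r = 1737 + 2030 = 3767.0 km = 3.767×10⁶ m.
Semi-major axis a = (r_p + r_a)/2 = 4516.6 km = 4.517×10⁶ m.
Vis-viva: v² = μ(2/r − 1/a) = 4.904×10¹² × (5.309×10⁻⁷ − 2.214×10⁻⁷) = 1.518×10⁶ m²/s².
v = 1232 m/s = 1.232 km/s.

v ≈ 1.232 km/s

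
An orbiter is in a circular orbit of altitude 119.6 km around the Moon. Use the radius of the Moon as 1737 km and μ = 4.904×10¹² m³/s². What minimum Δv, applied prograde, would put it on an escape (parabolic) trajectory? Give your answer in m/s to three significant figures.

r = 1737 + 119.6 = 1856.6 km = 1.8566×10⁶ m.
Circular speed v_c = √(μ/r) = 1625 m/s.
Escape speed v_esc = √(2μ/r) = √2 × v_c = 2298 m/s.
Δv = v_esc − v_c = 673.2 m/s.

Δv ≈ 673 m/s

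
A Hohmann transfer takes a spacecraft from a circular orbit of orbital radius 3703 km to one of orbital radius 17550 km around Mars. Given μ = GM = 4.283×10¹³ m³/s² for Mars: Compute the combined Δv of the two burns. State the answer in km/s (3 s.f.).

r₁ = 3703 km = 3.703×10⁶ m.
r₂ = 17550 km = 1.755×10⁷ m.
Transfer ellipse a_t = (r₁ + r₂)/2 = 1.063×10⁷ m.
At r₁: circular v_c1 = √(μ/r₁) = 3401 m/s; transfer-periapsis v_p = √[μ(2/r₁ − 1/a_t)] = 4371 m/s.
Δv₁ = v_p − v_c1 = 969.7 m/s.
At r₂: circular v_c2 = √(μ/r₂) = 1562 m/s; transfer-apoapsis v_a = √[μ(2/r₂ − 1/a_t)] = 922.2 m/s.
Δv₂ = v_c2 − v_a = 640.0 m/s.
Total Δv = Δv₁ + Δv₂ = 1610 m/s = 1.610 km/s.

Δv_total ≈ 1.61 km/s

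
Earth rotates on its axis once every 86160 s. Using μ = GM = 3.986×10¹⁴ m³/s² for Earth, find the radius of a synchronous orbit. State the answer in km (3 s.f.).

A synchronous orbit has period T, so by Kepler's third law a = (μT²/4π²)^(1/3).
μT²/4π² = 3.986×10¹⁴ × (8.616×10⁴)² / 39.48 = 7.495×10²² m³.
a = 4.216×10⁷ m = 42163 km.

r_sync ≈ 42200 km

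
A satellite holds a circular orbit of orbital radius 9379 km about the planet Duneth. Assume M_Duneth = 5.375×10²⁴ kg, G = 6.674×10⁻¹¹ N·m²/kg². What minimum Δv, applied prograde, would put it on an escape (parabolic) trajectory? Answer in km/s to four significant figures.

Δv ≈ 2.562 km/s

μ = GM = 6.674×10⁻¹¹ × 5.375×10²⁴ = 3.587×10¹⁴ m³/s².
r = 9379 km = 9.379×10⁶ m.
Circular speed v_c = √(μ/r) = 6184 m/s.
Escape speed v_esc = √(2μ/r) = √2 × v_c = 8746 m/s.
Δv = v_esc − v_c = 2562 m/s = 2.562 km/s.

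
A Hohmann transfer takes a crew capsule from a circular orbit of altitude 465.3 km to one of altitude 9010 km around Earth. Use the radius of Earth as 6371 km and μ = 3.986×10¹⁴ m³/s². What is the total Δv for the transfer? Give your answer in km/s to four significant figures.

Δv_total ≈ 2.446 km/s

r₁ = 6371 + 465.3 = 6836.3 km = 6.8363×10⁶ m.
r₂ = 6371 + 9010 = 15381 km = 1.5381×10⁷ m.
Transfer ellipse a_t = (r₁ + r₂)/2 = 1.111×10⁷ m.
At r₁: circular v_c1 = √(μ/r₁) = 7636 m/s; transfer-perigee v_p = √[μ(2/r₁ − 1/a_t)] = 8985 m/s.
Δv₁ = v_p − v_c1 = 1349 m/s.
At r₂: circular v_c2 = √(μ/r₂) = 5091 m/s; transfer-apogee v_a = √[μ(2/r₂ − 1/a_t)] = 3994 m/s.
Δv₂ = v_c2 − v_a = 1097 m/s.
Total Δv = Δv₁ + Δv₂ = 2446 m/s = 2.446 km/s.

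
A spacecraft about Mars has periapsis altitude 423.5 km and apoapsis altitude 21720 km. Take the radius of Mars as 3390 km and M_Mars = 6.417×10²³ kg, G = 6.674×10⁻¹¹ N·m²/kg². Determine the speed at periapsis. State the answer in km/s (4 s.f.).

v ≈ 4.416 km/s

μ = GM = 6.674×10⁻¹¹ × 6.417×10²³ = 4.283×10¹³ m³/s².
r_p = 3390 + 423.5 = 3813.5 km = 3.8135×10⁶ m.
r_a = 3390 + 21720 = 25110 km = 2.5110×10⁷ m.
Semi-major axis a = (r_p + r_a)/2 = 14462 km = 1.446×10⁷ m.
Vis-viva: v² = μ(2/r − 1/a) = 4.283×10¹³ × (5.245×10⁻⁷ − 6.915×10⁻⁸) = 1.950×10⁷ m²/s².
v = 4416 m/s = 4.416 km/s.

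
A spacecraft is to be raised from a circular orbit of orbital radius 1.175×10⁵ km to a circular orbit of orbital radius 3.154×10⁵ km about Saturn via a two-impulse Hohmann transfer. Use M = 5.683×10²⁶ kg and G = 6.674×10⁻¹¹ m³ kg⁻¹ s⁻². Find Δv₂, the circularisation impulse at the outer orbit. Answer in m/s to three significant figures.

μ = GM = 6.674×10⁻¹¹ × 5.683×10²⁶ = 3.793×10¹⁶ m³/s².
r₁ = 1.175×10⁵ km = 1.175×10⁸ m.
r₂ = 3.154×10⁵ km = 3.154×10⁸ m.
Transfer ellipse a_t = (r₁ + r₂)/2 = 2.164×10⁸ m.
At r₁: circular v_c1 = √(μ/r₁) = 17970 m/s; transfer-perikrone v_p = √[μ(2/r₁ − 1/a_t)] = 21690 m/s.
At r₂: circular v_c2 = √(μ/r₂) = 10970 m/s; transfer-apokrone v_a = √[μ(2/r₂ − 1/a_t)] = 8080 m/s.
Δv₂ = v_c2 − v_a = 2886 m/s.

Δv ≈ 2890 m/s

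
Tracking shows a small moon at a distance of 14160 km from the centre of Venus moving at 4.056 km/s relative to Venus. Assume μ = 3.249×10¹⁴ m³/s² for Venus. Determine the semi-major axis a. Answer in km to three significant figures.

a ≈ 11000 km

r = 1.416×10⁷ m.
Specific orbital energy ε = v²/2 − μ/r = (4056)²/2 − 3.249×10¹⁴/1.416×10⁷ = -1.472×10⁷ J/kg.
Since ε = −μ/(2a), a = −μ/(2ε) = 1.104×10⁷ m = 11036 km.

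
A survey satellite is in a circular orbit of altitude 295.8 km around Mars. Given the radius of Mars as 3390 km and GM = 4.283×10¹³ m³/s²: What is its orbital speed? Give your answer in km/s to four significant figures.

v ≈ 3.409 km/s

r = 3390 + 295.8 = 3685.8 km = 3.6858×10⁶ m.
For a circular orbit v = √(μ/r) = √(4.283×10¹³ / 3.686×10⁶) = √(1.162×10⁷) = 3409 m/s.
That is 3.409 km/s.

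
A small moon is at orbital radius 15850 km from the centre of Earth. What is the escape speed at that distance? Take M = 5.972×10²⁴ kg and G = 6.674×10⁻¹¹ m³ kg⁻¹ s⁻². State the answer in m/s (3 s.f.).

μ = GM = 6.674×10⁻¹¹ × 5.972×10²⁴ = 3.986×10¹⁴ m³/s².
r = 15850 km = 1.585×10⁷ m.
Escape speed v_esc = √(2μ/r) = √(2 × 3.986×10¹⁴ / 1.585×10⁷) = √(5.029×10⁷) = 7092 m/s.

v_esc ≈ 7090 m/s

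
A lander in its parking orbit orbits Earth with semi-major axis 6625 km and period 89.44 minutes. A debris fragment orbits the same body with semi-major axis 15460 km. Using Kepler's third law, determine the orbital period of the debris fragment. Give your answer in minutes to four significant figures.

T₂ ≈ 318.8 minutes

Kepler's third law: T² ∝ a³, so T₂ = T₁ (a₂/a₁)^(3/2).
a₂/a₁ = 2.334, (a₂/a₁)^(3/2) = 3.565.
T₂ = 89.44 × 3.565 = 318.8 minutes.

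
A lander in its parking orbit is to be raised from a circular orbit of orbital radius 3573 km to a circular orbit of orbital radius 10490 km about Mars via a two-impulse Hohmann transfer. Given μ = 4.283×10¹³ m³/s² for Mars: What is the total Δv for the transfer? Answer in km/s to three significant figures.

r₁ = 3573 km = 3.573×10⁶ m.
r₂ = 10490 km = 1.049×10⁷ m.
Transfer ellipse a_t = (r₁ + r₂)/2 = 7.032×10⁶ m.
At r₁: circular v_c1 = √(μ/r₁) = 3462 m/s; transfer-periapsis v_p = √[μ(2/r₁ − 1/a_t)] = 4229 m/s.
Δv₁ = v_p − v_c1 = 766.6 m/s.
At r₂: circular v_c2 = √(μ/r₂) = 2021 m/s; transfer-apoapsis v_a = √[μ(2/r₂ − 1/a_t)] = 1440 m/s.
Δv₂ = v_c2 − v_a = 580.2 m/s.
Total Δv = Δv₁ + Δv₂ = 1347 m/s = 1.347 km/s.

Δv_total ≈ 1.35 km/s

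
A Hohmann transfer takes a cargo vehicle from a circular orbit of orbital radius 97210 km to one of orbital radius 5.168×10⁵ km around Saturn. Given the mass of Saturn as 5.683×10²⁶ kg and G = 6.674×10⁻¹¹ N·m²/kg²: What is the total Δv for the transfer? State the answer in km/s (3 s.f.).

μ = GM = 6.674×10⁻¹¹ × 5.683×10²⁶ = 3.793×10¹⁶ m³/s².
r₁ = 97210 km = 9.721×10⁷ m.
r₂ = 5.168×10⁵ km = 5.168×10⁸ m.
Transfer ellipse a_t = (r₁ + r₂)/2 = 3.070×10⁸ m.
At r₁: circular v_c1 = √(μ/r₁) = 19750 m/s; transfer-perikrone v_p = √[μ(2/r₁ − 1/a_t)] = 25630 m/s.
Δv₁ = v_p − v_c1 = 5875 m/s.
At r₂: circular v_c2 = √(μ/r₂) = 8567 m/s; transfer-apokrone v_a = √[μ(2/r₂ − 1/a_t)] = 4821 m/s.
Δv₂ = v_c2 − v_a = 3746 m/s.
Total Δv = Δv₁ + Δv₂ = 9622 m/s = 9.622 km/s.

Δv_total ≈ 9.62 km/s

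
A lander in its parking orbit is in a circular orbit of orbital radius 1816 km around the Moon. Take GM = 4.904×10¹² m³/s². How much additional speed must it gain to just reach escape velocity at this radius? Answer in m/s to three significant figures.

r = 1816 km = 1.816×10⁶ m.
Circular speed v_c = √(μ/r) = 1643 m/s.
Escape speed v_esc = √(2μ/r) = √2 × v_c = 2324 m/s.
Δv = v_esc − v_c = 680.7 m/s.

Δv ≈ 681 m/s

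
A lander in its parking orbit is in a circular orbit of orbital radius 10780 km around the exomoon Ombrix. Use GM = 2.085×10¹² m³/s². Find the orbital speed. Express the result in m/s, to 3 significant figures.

r = 10780 km = 1.078×10⁷ m.
For a circular orbit v = √(μ/r) = √(2.085×10¹² / 1.078×10⁷) = √(1.934×10⁵) = 439.8 m/s.

v ≈ 440 m/s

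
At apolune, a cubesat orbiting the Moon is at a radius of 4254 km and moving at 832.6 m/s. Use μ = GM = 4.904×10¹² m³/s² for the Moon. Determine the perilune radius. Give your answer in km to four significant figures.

perilune radius ≈ 1829 km

r_a = 4.254×10⁶ m.
Specific energy ε = v²/2 − μ/r = -8.062×10⁵ J/kg, so a = −μ/(2ε) = 3.041×10⁶ m.
The apsides satisfy r_p + r_a = 2a, so the perilune radius is 2a − r_a = 1.829×10⁶ m = 1829.0 km.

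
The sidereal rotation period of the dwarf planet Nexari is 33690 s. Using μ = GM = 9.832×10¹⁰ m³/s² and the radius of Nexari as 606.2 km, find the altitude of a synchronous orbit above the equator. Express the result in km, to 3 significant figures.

A synchronous orbit has period T, so by Kepler's third law a = (μT²/4π²)^(1/3).
μT²/4π² = 9.832×10¹⁰ × (3.369×10⁴)² / 39.48 = 2.827×10¹⁸ m³.
a = 1.414×10⁶ m = 1413.9 km.
Altitude h = a − R = 1413.9 − 606.2 = 807.73 km.

h_sync ≈ 808 km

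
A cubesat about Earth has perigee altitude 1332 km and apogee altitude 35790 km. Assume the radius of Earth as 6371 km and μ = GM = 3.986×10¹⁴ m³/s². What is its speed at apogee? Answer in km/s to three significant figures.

v ≈ 1.71 km/s

r_p = 6371 + 1332 = 7703.0 km = 7.7030×10⁶ m.
r_a = 6371 + 35790 = 42161 km = 4.2161×10⁷ m.
Semi-major axis a = (r_p + r_a)/2 = 24932 km = 2.493×10⁷ m.
Vis-viva: v² = μ(2/r − 1/a) = 3.986×10¹⁴ × (4.744×10⁻⁸ − 4.011×10⁻⁸) = 2.921×10⁶ m²/s².
v = 1709 m/s = 1.709 km/s.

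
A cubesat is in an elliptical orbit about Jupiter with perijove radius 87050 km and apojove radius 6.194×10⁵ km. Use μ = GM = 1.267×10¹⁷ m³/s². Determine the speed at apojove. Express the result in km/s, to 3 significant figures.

Semi-major axis a = (r_p + r_a)/2 = 3.5322×10⁵ km = 3.532×10⁸ m.
Vis-viva: v² = μ(2/r − 1/a) = 1.267×10¹⁷ × (3.229×10⁻⁹ − 2.831×10⁻⁹) = 5.041×10⁷ m²/s².
v = 7100 m/s = 7.100 km/s.

v ≈ 7.10 km/s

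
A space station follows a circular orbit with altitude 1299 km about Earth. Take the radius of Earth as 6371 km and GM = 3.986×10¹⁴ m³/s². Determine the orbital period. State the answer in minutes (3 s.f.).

T ≈ 111 minutes

r = 6371 + 1299 = 7670.0 km = 7.6700×10⁶ m.
Kepler's third law: T = 2π√(r³/μ) = 2π√((7.670×10⁶)³ / 3.986×10¹⁴).
r³/μ = 1.132×10⁶ s², so T = 2π × 1.064×10³ = 6.685×10³ s.
Converting: 6.685×10³ s ÷ 60.00 = 111.4 minutes.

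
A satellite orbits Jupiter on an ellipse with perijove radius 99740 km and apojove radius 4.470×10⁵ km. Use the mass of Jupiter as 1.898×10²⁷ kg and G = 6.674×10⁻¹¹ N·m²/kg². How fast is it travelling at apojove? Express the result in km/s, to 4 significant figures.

v ≈ 10.17 km/s

μ = GM = 6.674×10⁻¹¹ × 1.898×10²⁷ = 1.267×10¹⁷ m³/s².
Semi-major axis a = (r_p + r_a)/2 = 2.7337×10⁵ km = 2.734×10⁸ m.
Vis-viva: v² = μ(2/r − 1/a) = 1.267×10¹⁷ × (4.474×10⁻⁹ − 3.658×10⁻⁹) = 1.034×10⁸ m²/s².
v = 10170 m/s = 10.17 km/s.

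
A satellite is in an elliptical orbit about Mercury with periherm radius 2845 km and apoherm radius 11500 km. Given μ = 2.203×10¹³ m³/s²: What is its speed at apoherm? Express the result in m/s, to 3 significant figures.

Semi-major axis a = (r_p + r_a)/2 = 7172.5 km = 7.172×10⁶ m.
Vis-viva: v² = μ(2/r − 1/a) = 2.203×10¹³ × (1.739×10⁻⁷ − 1.394×10⁻⁷) = 7.599×10⁵ m²/s².
v = 871.7 m/s.

v ≈ 872 m/s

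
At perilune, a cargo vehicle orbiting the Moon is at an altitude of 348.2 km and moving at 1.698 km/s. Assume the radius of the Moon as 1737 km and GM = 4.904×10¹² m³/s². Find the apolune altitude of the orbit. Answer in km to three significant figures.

apolune altitude ≈ 1570 km

r_p = 1737 + 348.2 = 2085.2 km = 2.085×10⁶ m.
Specific energy ε = v²/2 − μ/r = -9.102×10⁵ J/kg, so a = −μ/(2ε) = 2.694×10⁶ m.
The apsides satisfy r_p + r_a = 2a, so the apolune radius is 2a − r_p = 3.303×10⁶ m = 3302.6 km.
Apolune altitude = 3302.6 − 1737 = 1565.6 km.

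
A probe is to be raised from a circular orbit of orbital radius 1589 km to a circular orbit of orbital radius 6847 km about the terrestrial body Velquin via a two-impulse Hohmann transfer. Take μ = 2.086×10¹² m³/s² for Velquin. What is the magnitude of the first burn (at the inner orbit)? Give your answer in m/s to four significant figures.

r₁ = 1589 km = 1.589×10⁶ m.
r₂ = 6847 km = 6.847×10⁶ m.
Transfer ellipse a_t = (r₁ + r₂)/2 = 4.218×10⁶ m.
At r₁: circular v_c1 = √(μ/r₁) = 1146 m/s; transfer-periapsis v_p = √[μ(2/r₁ − 1/a_t)] = 1460 m/s.
Δv₁ = v_p − v_c1 = 314.0 m/s.

Δv ≈ 314.0 m/s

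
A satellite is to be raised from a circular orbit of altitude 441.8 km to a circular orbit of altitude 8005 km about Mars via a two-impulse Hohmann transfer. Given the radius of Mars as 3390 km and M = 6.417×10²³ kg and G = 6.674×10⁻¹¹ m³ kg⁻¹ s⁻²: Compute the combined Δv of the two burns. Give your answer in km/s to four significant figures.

μ = GM = 6.674×10⁻¹¹ × 6.417×10²³ = 4.283×10¹³ m³/s².
r₁ = 3390 + 441.8 = 3831.8 km = 3.8318×10⁶ m.
r₂ = 3390 + 8005 = 11395 km = 1.1395×10⁷ m.
Transfer ellipse a_t = (r₁ + r₂)/2 = 7.613×10⁶ m.
At r₁: circular v_c1 = √(μ/r₁) = 3343 m/s; transfer-periapsis v_p = √[μ(2/r₁ − 1/a_t)] = 4090 m/s.
Δv₁ = v_p − v_c1 = 746.9 m/s.
At r₂: circular v_c2 = √(μ/r₂) = 1939 m/s; transfer-apoapsis v_a = √[μ(2/r₂ − 1/a_t)] = 1375 m/s.
Δv₂ = v_c2 − v_a = 563.3 m/s.
Total Δv = Δv₁ + Δv₂ = 1310 m/s = 1.310 km/s.

Δv_total ≈ 1.310 km/s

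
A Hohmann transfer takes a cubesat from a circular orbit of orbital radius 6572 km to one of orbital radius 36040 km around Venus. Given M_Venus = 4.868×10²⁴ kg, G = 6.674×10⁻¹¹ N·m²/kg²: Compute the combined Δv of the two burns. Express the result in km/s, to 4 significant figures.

μ = GM = 6.674×10⁻¹¹ × 4.868×10²⁴ = 3.249×10¹⁴ m³/s².
r₁ = 6572 km = 6.572×10⁶ m.
r₂ = 36040 km = 3.604×10⁷ m.
Transfer ellipse a_t = (r₁ + r₂)/2 = 2.131×10⁷ m.
At r₁: circular v_c1 = √(μ/r₁) = 7031 m/s; transfer-periapsis v_p = √[μ(2/r₁ − 1/a_t)] = 9145 m/s.
Δv₁ = v_p − v_c1 = 2113 m/s.
At r₂: circular v_c2 = √(μ/r₂) = 3002 m/s; transfer-apoapsis v_a = √[μ(2/r₂ − 1/a_t)] = 1668 m/s.
Δv₂ = v_c2 − v_a = 1335 m/s.
Total Δv = Δv₁ + Δv₂ = 3448 m/s = 3.448 km/s.

Δv_total ≈ 3.448 km/s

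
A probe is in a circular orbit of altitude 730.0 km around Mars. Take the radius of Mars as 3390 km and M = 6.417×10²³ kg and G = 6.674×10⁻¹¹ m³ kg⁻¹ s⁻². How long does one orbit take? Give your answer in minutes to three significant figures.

T ≈ 134 minutes

μ = GM = 6.674×10⁻¹¹ × 6.417×10²³ = 4.283×10¹³ m³/s².
r = 3390 + 730.0 = 4120.0 km = 4.1200×10⁶ m.
Kepler's third law: T = 2π√(r³/μ) = 2π√((4.120×10⁶)³ / 4.283×10¹³).
r³/μ = 1.633×10⁶ s², so T = 2π × 1.278×10³ = 8.029×10³ s.
Converting: 8.029×10³ s ÷ 60.00 = 133.8 minutes.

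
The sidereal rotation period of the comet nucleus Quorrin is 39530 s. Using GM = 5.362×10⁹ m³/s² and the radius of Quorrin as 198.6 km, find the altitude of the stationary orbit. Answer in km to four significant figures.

A synchronous orbit has period T, so by Kepler's third law a = (μT²/4π²)^(1/3).
μT²/4π² = 5.362×10⁹ × (3.953×10⁴)² / 39.48 = 2.122×10¹⁷ m³.
a = 5.965×10⁵ m = 596.50 km.
Altitude h = a − R = 596.50 − 198.6 = 397.90 km.

h_sync ≈ 397.9 km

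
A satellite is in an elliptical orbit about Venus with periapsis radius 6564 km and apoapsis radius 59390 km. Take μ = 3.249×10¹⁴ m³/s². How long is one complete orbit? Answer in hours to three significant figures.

Semi-major axis a = (r_p + r_a)/2 = (6564.0 + 59390)/2 = 32977 km = 3.298×10⁷ m.
By Kepler's third law T = 2π√(a³/μ) = 2π × 1.051×10⁴ = 6.601×10⁴ s.
= 18.34 hours.

T ≈ 18.3 hours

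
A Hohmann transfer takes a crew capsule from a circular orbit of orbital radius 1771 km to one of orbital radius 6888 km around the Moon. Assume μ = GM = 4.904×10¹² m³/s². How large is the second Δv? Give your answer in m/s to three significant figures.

Δv ≈ 304 m/s

r₁ = 1771 km = 1.771×10⁶ m.
r₂ = 6888 km = 6.888×10⁶ m.
Transfer ellipse a_t = (r₁ + r₂)/2 = 4.330×10⁶ m.
At r₁: circular v_c1 = √(μ/r₁) = 1664 m/s; transfer-perilune v_p = √[μ(2/r₁ − 1/a_t)] = 2099 m/s.
At r₂: circular v_c2 = √(μ/r₂) = 843.8 m/s; transfer-apolune v_a = √[μ(2/r₂ − 1/a_t)] = 539.7 m/s.
Δv₂ = v_c2 − v_a = 304.1 m/s.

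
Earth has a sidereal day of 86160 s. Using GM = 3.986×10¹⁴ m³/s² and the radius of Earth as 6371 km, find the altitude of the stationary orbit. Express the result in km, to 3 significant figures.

h_sync ≈ 35800 km

A synchronous orbit has period T, so by Kepler's third law a = (μT²/4π²)^(1/3).
μT²/4π² = 3.986×10¹⁴ × (8.616×10⁴)² / 39.48 = 7.495×10²² m³.
a = 4.216×10⁷ m = 42163 km.
Altitude h = a − R = 42163 − 6371 = 35792 km.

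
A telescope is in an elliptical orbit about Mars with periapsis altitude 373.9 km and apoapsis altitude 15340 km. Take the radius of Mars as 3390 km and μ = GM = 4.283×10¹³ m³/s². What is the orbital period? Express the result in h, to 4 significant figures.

r_p = 3390 + 373.9 = 3763.9 km = 3.7639×10⁶ m.
r_a = 3390 + 15340 = 18730 km = 1.8730×10⁷ m.
Semi-major axis a = (r_p + r_a)/2 = (3763.9 + 18730)/2 = 11247 km = 1.125×10⁷ m.
By Kepler's third law T = 2π√(a³/μ) = 2π × 5.763×10³ = 3.621×10⁴ s.
= 10.06 h.

T ≈ 10.06 h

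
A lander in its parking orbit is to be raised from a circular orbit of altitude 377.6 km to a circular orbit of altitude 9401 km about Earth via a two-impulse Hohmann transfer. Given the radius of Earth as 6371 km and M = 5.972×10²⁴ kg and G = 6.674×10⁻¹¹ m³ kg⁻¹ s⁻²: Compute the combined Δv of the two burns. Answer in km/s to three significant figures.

μ = GM = 6.674×10⁻¹¹ × 5.972×10²⁴ = 3.986×10¹⁴ m³/s².
r₁ = 6371 + 377.6 = 6748.6 km = 6.7486×10⁶ m.
r₂ = 6371 + 9401 = 15772 km = 1.5772×10⁷ m.
Transfer ellipse a_t = (r₁ + r₂)/2 = 1.126×10⁷ m.
At r₁: circular v_c1 = √(μ/r₁) = 7685 m/s; transfer-perigee v_p = √[μ(2/r₁ − 1/a_t)] = 9095 m/s.
Δv₁ = v_p − v_c1 = 1410 m/s.
At r₂: circular v_c2 = √(μ/r₂) = 5027 m/s; transfer-apogee v_a = √[μ(2/r₂ − 1/a_t)] = 3892 m/s.
Δv₂ = v_c2 − v_a = 1135 m/s.
Total Δv = Δv₁ + Δv₂ = 2545 m/s = 2.545 km/s.

Δv_total ≈ 2.55 km/s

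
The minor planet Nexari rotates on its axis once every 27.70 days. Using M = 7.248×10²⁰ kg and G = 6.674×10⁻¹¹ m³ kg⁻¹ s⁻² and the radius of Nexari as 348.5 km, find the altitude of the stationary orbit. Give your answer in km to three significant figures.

μ = GM = 6.674×10⁻¹¹ × 7.248×10²⁰ = 4.837×10¹⁰ m³/s².
T = 27.70 days = 2.393×10⁶ s.
A synchronous orbit has period T, so by Kepler's third law a = (μT²/4π²)^(1/3).
μT²/4π² = 4.837×10¹⁰ × (2.393×10⁶)² / 39.48 = 7.018×10²¹ m³.
a = 1.915×10⁷ m = 19146 km.
Altitude h = a − R = 19146 − 348.5 = 18797 km.

h_sync ≈ 18800 km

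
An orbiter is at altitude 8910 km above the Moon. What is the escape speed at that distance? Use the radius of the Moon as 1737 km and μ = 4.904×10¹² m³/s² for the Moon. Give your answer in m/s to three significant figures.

r = 1737 + 8910 = 10647 km = 1.0647×10⁷ m.
Escape speed v_esc = √(2μ/r) = √(2 × 4.904×10¹² / 1.065×10⁷) = √(9.212×10⁵) = 959.8 m/s.

v_esc ≈ 960 m/s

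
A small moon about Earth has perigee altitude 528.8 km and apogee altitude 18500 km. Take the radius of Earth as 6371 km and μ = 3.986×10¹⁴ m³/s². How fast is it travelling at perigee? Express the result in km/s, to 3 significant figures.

r_p = 6371 + 528.8 = 6899.8 km = 6.8998×10⁶ m.
r_a = 6371 + 18500 = 24871 km = 2.4871×10⁷ m.
Semi-major axis a = (r_p + r_a)/2 = 15885 km = 1.589×10⁷ m.
Vis-viva: v² = μ(2/r − 1/a) = 3.986×10¹⁴ × (2.899×10⁻⁷ − 6.295×10⁻⁸) = 9.045×10⁷ m²/s².
v = 9510 m/s = 9.510 km/s.

v ≈ 9.51 km/s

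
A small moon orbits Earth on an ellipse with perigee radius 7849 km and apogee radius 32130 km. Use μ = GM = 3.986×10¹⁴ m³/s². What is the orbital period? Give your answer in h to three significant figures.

Semi-major axis a = (r_p + r_a)/2 = (7849.0 + 32130)/2 = 19990 km = 1.999×10⁷ m.
By Kepler's third law T = 2π√(a³/μ) = 2π × 4.476×10³ = 2.813×10⁴ s.
= 7.813 h.

T ≈ 7.81 h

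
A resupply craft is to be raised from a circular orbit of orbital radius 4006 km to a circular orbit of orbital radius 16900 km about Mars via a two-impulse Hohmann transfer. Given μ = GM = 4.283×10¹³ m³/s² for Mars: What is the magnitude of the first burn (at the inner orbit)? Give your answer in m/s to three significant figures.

Δv ≈ 888 m/s

r₁ = 4006 km = 4.006×10⁶ m.
r₂ = 16900 km = 1.690×10⁷ m.
Transfer ellipse a_t = (r₁ + r₂)/2 = 1.045×10⁷ m.
At r₁: circular v_c1 = √(μ/r₁) = 3270 m/s; transfer-periapsis v_p = √[μ(2/r₁ − 1/a_t)] = 4158 m/s.
Δv₁ = v_p − v_c1 = 887.8 m/s.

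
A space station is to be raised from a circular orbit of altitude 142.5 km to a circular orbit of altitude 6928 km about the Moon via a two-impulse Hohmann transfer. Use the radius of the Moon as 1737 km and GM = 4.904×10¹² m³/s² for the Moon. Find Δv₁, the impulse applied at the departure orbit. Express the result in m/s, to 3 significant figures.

Δv ≈ 456 m/s

r₁ = 1737 + 142.5 = 1879.5 km = 1.8795×10⁶ m.
r₂ = 1737 + 6928 = 8665.0 km = 8.6650×10⁶ m.
Transfer ellipse a_t = (r₁ + r₂)/2 = 5.272×10⁶ m.
At r₁: circular v_c1 = √(μ/r₁) = 1615 m/s; transfer-perilune v_p = √[μ(2/r₁ − 1/a_t)] = 2071 m/s.
Δv₁ = v_p − v_c1 = 455.5 m/s.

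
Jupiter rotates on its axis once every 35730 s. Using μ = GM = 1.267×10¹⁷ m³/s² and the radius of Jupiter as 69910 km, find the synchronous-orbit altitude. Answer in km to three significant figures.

h_sync ≈ 90100 km

A synchronous orbit has period T, so by Kepler's third law a = (μT²/4π²)^(1/3).
μT²/4π² = 1.267×10¹⁷ × (3.573×10⁴)² / 39.48 = 4.097×10²⁴ m³.
a = 1.600×10⁸ m = 1.6002×10⁵ km.
Altitude h = a − R = 1.6002×10⁵ − 69910 = 90105 km.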